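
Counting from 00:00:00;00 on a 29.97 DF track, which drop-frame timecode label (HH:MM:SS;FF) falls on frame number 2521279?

Each 10-minute DF block holds 10 × 60 × 30 − 9 × 2 = 17982 frames. 2521279 ÷ 17982 → 140 full blocks, remainder 3799.
Within the partial block the first minute is 1800 frames and each further minute 1798, so 2 further minute boundaries passed. Total skipped labels = 18 × 140 + 2 × 2 = 2524.
Non-drop label index = 2521279 + 2524 = 2523803; at 30 labels/s that is 23:22:06:23, i.e. DF 23:22:06;23.

23:22:06;23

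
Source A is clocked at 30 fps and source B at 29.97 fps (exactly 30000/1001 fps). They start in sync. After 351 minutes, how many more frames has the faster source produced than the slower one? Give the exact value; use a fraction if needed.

351 min = 21060 s.
A emits 30 × 21060 = 631800 frames; B emits 30000/1001 × 21060 = 48600000/77.
Difference = 48600/77 frames (≈ 631.1688); B is behind A.

48600/77 frames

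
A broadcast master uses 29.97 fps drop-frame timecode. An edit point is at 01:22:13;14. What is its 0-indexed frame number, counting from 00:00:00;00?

As if non-drop at 30 labels/s: (1 × 3600 + 22 × 60 + 13) × 30 + 14 = 148004.
Minute boundaries passed: 82; those not divisible by 10: 82 − 8 = 74; dropped labels = 2 × 74 = 148.
Actual frame index = 148004 − 148 = 147856.

147856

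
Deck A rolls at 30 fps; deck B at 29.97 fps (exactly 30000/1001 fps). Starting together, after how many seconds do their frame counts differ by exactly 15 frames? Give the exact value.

500.5 seconds

The gap grows by |30000/1001 − 30| = 30/1001 frames per second.
Time for a 15-frame gap: 15 ÷ (30/1001) = 500.5 s.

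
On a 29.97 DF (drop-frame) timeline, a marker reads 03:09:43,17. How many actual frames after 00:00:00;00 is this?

341165

Complete 10-minute blocks: 18, each 17982 frames → 323676.
Remaining 9 whole minutes in the current block: 1800 + 8 × 1798 = 16184 frames.
Within the current minute: 43 × 30 + 17 − 2 = 1305 (labels ;00/;01 skipped at this minute). Total = 323676 + 16184 + 1305 = 341165.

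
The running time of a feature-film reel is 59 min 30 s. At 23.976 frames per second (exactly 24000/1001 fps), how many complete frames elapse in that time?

59 min 30 s = 3570 s.
Frames = 3570 × 24000/1001 = 12240000/143 ≈ 85594.4056.
Complete frames: 85594.

85594 frames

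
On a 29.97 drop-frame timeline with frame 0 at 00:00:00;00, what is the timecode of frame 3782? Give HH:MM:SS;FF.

Each 10-minute DF block holds 10 × 60 × 30 − 9 × 2 = 17982 frames. 3782 ÷ 17982 → 0 full blocks, remainder 3782.
Within the partial block the first minute is 1800 frames and each further minute 1798, so 2 further minute boundaries passed. Total skipped labels = 18 × 0 + 2 × 2 = 4.
Non-drop label index = 3782 + 4 = 3786; at 30 labels/s that is 00:02:06:06, i.e. DF 00:02:06;06.

00:02:06;06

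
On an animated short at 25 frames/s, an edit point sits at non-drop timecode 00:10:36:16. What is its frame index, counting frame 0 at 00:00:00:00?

15916

Total seconds to the label: (0 × 3600 + 10 × 60 + 36) = 636.
Frame index = 636 × 25 + 16 = 15916.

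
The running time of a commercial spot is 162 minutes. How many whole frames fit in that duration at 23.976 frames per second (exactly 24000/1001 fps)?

233046 frames

162 min = 9720 s.
Frames = 9720 × 24000/1001 = 233280000/1001 ≈ 233046.9530.
Complete frames: 233046.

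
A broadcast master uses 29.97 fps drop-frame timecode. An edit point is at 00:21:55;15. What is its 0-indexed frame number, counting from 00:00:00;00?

39427

As if non-drop at 30 labels/s: (0 × 3600 + 21 × 60 + 55) × 30 + 15 = 39465.
Minute boundaries passed: 21; those not divisible by 10: 21 − 2 = 19; dropped labels = 2 × 19 = 38.
Actual frame index = 39465 − 38 = 39427.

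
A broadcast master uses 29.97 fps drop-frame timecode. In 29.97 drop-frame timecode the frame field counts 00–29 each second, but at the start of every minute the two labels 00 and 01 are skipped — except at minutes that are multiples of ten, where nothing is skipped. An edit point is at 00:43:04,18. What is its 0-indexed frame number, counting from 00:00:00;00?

77460

Complete 10-minute blocks: 4, each 17982 frames → 71928.
Remaining 3 whole minutes in the current block: 1800 + 2 × 1798 = 5396 frames.
Within the current minute: 4 × 30 + 18 − 2 = 136 (labels ;00/;01 skipped at this minute). Total = 71928 + 5396 + 136 = 77460.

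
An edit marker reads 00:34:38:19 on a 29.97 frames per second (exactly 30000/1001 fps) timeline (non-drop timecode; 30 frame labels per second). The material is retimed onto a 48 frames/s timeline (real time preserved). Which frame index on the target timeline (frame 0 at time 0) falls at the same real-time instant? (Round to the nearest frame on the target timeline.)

Source frame index: (0×3600 + 34×60 + 38) × 30 + 19 = 62359.
Real time: 62359 / (30000/1001) = 62421359/30000 s.
Target frame: (62421359/30000) × (48) = 62421359/625 ≈ 99874.174 → 99874.

frame 99874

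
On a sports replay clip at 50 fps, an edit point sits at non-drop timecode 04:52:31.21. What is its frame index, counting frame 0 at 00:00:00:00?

Total seconds to the label: (4 × 3600 + 52 × 60 + 31) = 17551.
Frame index = 17551 × 50 + 21 = 877571.

877571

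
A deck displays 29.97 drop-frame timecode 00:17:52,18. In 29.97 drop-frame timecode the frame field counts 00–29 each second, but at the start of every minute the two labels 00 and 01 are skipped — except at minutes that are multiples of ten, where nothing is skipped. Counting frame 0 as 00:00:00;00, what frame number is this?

32146

Complete 10-minute blocks: 1, each 17982 frames → 17982.
Remaining 7 whole minutes in the current block: 1800 + 6 × 1798 = 12588 frames.
Within the current minute: 52 × 30 + 18 − 2 = 1576 (labels ;00/;01 skipped at this minute). Total = 17982 + 12588 + 1576 = 32146.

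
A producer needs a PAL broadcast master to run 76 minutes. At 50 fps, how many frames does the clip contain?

228000 frames

76 min = 4560 s.
Frames = 4560 × 50 = 228000.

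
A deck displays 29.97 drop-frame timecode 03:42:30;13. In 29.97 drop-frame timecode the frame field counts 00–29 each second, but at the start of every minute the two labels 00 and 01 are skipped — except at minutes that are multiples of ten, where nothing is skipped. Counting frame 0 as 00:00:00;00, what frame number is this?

400113

As if non-drop at 30 labels/s: (3 × 3600 + 42 × 60 + 30) × 30 + 13 = 400513.
Minute boundaries passed: 222; those not divisible by 10: 222 − 22 = 200; dropped labels = 2 × 200 = 400.
Actual frame index = 400513 − 400 = 400113.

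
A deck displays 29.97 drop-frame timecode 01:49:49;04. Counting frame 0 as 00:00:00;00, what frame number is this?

Complete 10-minute blocks: 10, each 17982 frames → 179820.
Remaining 9 whole minutes in the current block: 1800 + 8 × 1798 = 16184 frames.
Within the current minute: 49 × 30 + 4 − 2 = 1472 (labels ;00/;01 skipped at this minute). Total = 179820 + 16184 + 1472 = 197476.

197476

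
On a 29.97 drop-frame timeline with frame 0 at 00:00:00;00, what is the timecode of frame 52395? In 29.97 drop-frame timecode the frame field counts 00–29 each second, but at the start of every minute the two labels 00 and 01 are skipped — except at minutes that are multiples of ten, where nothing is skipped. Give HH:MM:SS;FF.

00:29:08;09

Ten DF minutes hold 17982 frames, so frame 52395 lies in block 2 (frames 35964–53945) with 16431 frames into that block.
The block's first minute is 1800 frames and the rest 1798 each; 16431 frames reaches minute 9, so 2 × 18 + 9 × 2 = 54 labels have been skipped so far.
Adding those back, label number 52395 + 54 = 52449 at 30 labels/s is 1748 s + 9 f = 0 h 29 min 8 s frame 9, i.e. 00:29:08;09.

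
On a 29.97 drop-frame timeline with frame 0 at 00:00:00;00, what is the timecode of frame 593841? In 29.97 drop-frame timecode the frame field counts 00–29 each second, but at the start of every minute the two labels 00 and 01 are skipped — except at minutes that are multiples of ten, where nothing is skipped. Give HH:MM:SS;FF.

Ten DF minutes hold 17982 frames, so frame 593841 lies in block 33 (frames 593406–611387) with 435 frames into that block.
The block's first minute is 1800 frames and the rest 1798 each; 435 frames reaches minute 0, so 33 × 18 + 0 × 2 = 594 labels have been skipped so far.
Adding those back, label number 593841 + 594 = 594435 at 30 labels/s is 19814 s + 15 f = 5 h 30 min 14 s frame 15, i.e. 05:30:14;15.

05:30:14;15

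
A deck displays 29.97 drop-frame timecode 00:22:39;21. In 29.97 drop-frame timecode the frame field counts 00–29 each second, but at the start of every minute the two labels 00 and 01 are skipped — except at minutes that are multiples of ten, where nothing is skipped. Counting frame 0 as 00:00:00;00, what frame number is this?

40751

Complete 10-minute blocks: 2, each 17982 frames → 35964.
Remaining 2 whole minutes in the current block: 1800 + 1 × 1798 = 3598 frames.
Within the current minute: 39 × 30 + 21 − 2 = 1189 (labels ;00/;01 skipped at this minute). Total = 35964 + 3598 + 1189 = 40751.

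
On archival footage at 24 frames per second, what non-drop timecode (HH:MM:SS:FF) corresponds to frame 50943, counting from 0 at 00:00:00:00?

50943 ÷ 24 = 2122 full seconds, remainder 15 frames.
2122 s = 0 h 35 min 22 s.
Timecode: 00:35:22:15.

00:35:22:15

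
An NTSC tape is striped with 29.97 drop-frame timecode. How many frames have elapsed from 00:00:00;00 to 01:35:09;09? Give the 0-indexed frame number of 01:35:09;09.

Complete 10-minute blocks: 9, each 17982 frames → 161838.
Remaining 5 whole minutes in the current block: 1800 + 4 × 1798 = 8992 frames.
Within the current minute: 9 × 30 + 9 − 2 = 277 (labels ;00/;01 skipped at this minute). Total = 161838 + 8992 + 277 = 171107.

171107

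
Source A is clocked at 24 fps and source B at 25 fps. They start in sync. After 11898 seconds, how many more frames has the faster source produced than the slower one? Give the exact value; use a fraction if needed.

11898 frames

A emits 24 × 11898 = 285552 frames; B emits 25 × 11898 = 297450.
Difference = 11898 frames; B is ahead of A.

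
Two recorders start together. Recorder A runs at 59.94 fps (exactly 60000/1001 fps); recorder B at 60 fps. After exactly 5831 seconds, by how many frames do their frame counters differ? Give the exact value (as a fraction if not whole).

A emits 60000/1001 × 5831 = 49980000/143 frames; B emits 60 × 5831 = 349860.
Difference = 49980/143 frames (≈ 349.5105); B is ahead of A.

49980/143 frames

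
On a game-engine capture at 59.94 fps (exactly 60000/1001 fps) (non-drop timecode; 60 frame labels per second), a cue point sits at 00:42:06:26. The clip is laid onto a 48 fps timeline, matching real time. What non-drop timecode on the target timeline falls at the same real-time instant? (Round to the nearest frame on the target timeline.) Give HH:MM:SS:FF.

Source frame index: (0×3600 + 42×60 + 6) × 60 + 26 = 151586.
Real time: 151586 / (60000/1001) = 75868793/30000 s.
Target frame: (75868793/30000) × (48) = 75868793/625 ≈ 121390.069 → 121390.
At 48 labels/s: frame 121390 → 00:42:08:46.

00:42:08:46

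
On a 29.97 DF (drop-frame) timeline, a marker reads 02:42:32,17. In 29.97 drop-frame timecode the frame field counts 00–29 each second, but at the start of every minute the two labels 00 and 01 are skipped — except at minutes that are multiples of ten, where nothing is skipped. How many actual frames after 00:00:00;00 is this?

Complete 10-minute blocks: 16, each 17982 frames → 287712.
Remaining 2 whole minutes in the current block: 1800 + 1 × 1798 = 3598 frames.
Within the current minute: 32 × 30 + 17 − 2 = 975 (labels ;00/;01 skipped at this minute). Total = 287712 + 3598 + 975 = 292285.

292285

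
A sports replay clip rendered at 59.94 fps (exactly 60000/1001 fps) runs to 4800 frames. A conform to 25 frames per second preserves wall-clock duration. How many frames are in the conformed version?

Target frames = source frames × (target rate / source rate) = 4800 × (25)/(60000/1001) = 4800 × 1001/2400 = 2002.

2002 frames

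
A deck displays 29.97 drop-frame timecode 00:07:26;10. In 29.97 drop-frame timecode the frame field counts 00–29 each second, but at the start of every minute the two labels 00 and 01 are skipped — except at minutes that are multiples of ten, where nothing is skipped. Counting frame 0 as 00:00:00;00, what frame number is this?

As if non-drop at 30 labels/s: (0 × 3600 + 7 × 60 + 26) × 30 + 10 = 13390.
Minute boundaries passed: 7; those not divisible by 10: 7 − 0 = 7; dropped labels = 2 × 7 = 14.
Actual frame index = 13390 − 14 = 13376.

13376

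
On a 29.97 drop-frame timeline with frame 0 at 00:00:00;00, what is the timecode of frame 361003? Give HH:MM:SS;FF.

Ten DF minutes hold 17982 frames, so frame 361003 lies in block 20 (frames 359640–377621) with 1363 frames into that block.
The block's first minute is 1800 frames and the rest 1798 each; 1363 frames reaches minute 0, so 20 × 18 + 0 × 2 = 360 labels have been skipped so far.
Adding those back, label number 361003 + 360 = 361363 at 30 labels/s is 12045 s + 13 f = 3 h 20 min 45 s frame 13, i.e. 03:20:45;13.

03:20:45;13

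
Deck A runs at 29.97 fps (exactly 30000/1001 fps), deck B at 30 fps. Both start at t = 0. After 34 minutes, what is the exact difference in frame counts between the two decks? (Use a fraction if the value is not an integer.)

61200/1001 frames

34 min = 2040 s.
A emits 30000/1001 × 2040 = 61200000/1001 frames; B emits 30 × 2040 = 61200.
Difference = 61200/1001 frames (≈ 61.1389); B is ahead of A.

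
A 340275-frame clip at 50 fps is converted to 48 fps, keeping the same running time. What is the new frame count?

Target frames = source frames × (target rate / source rate) = 340275 × (48)/(50) = 340275 × 24/25 = 326664.

326664 frames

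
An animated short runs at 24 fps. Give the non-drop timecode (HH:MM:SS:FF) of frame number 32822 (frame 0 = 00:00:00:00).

00:22:47:14

32822 ÷ 24 = 1367 full seconds, remainder 14 frames.
1367 s = 0 h 22 min 47 s.
Timecode: 00:22:47:14.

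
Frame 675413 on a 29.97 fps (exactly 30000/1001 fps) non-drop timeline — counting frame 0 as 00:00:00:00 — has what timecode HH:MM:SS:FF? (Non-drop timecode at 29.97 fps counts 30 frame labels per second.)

06:15:13:23

675413 ÷ 30 = 22513 full seconds, remainder 23 frames.
22513 s = 6 h 15 min 13 s.
Timecode: 06:15:13:23.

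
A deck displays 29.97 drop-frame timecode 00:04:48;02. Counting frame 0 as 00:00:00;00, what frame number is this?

8634

As if non-drop at 30 labels/s: (0 × 3600 + 4 × 60 + 48) × 30 + 2 = 8642.
Minute boundaries passed: 4; those not divisible by 10: 4 − 0 = 4; dropped labels = 2 × 4 = 8.
Actual frame index = 8642 − 8 = 8634.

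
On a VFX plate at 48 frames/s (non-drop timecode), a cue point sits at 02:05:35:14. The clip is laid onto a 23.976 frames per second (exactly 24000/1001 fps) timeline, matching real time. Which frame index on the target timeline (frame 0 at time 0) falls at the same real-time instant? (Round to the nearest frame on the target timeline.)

Source frame index: (2×3600 + 5×60 + 35) × 48 + 14 = 361694.
Real time: 361694 / (48) = 180847/24 s.
Target frame: (180847/24) × (24000/1001) = 180847000/1001 ≈ 180666.334 → 180666.

frame 180666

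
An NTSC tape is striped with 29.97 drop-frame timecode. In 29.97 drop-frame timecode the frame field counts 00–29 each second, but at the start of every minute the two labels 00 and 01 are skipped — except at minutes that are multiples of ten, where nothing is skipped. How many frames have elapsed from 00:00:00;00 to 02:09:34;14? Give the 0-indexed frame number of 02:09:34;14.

233000

Complete 10-minute blocks: 12, each 17982 frames → 215784.
Remaining 9 whole minutes in the current block: 1800 + 8 × 1798 = 16184 frames.
Within the current minute: 34 × 30 + 14 − 2 = 1032 (labels ;00/;01 skipped at this minute). Total = 215784 + 16184 + 1032 = 233000.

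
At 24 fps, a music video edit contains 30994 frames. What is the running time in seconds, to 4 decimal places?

1291.4167 seconds

Running time = 30994 × 1/24 = 15497/12 s ≈ 1291.4167 s.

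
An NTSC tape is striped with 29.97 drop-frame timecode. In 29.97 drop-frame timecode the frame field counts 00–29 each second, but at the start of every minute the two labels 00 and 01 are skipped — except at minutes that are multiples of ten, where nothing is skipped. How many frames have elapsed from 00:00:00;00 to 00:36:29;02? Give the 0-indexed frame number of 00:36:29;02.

As if non-drop at 30 labels/s: (0 × 3600 + 36 × 60 + 29) × 30 + 2 = 65672.
Minute boundaries passed: 36; those not divisible by 10: 36 − 3 = 33; dropped labels = 2 × 33 = 66.
Actual frame index = 65672 − 66 = 65606.

65606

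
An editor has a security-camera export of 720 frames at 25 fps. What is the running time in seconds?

Running time = 720 / (25) = 28.8 s.

28.8 seconds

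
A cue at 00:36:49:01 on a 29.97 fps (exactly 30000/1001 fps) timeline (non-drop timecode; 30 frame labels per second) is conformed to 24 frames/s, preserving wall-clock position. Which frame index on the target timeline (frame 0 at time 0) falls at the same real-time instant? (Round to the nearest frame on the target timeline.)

frame 53070

Source frame index: (0×3600 + 36×60 + 49) × 30 + 1 = 66271.
Real time: 66271 / (30000/1001) = 66337271/30000 s.
Target frame: (66337271/30000) × (24) = 66337271/1250 ≈ 53069.817 → 53070.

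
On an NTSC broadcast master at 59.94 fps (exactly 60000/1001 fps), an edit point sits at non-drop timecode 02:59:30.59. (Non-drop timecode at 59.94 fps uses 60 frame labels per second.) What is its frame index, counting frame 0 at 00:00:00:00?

646259

Total seconds to the label: (2 × 3600 + 59 × 60 + 30) = 10770.
Frame index = 10770 × 60 + 59 = 646259.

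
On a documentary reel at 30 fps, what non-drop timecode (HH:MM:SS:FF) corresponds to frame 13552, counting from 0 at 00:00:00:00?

00:07:31:22

13552 ÷ 30 = 451 full seconds, remainder 22 frames.
451 s = 0 h 7 min 31 s.
Timecode: 00:07:31:22.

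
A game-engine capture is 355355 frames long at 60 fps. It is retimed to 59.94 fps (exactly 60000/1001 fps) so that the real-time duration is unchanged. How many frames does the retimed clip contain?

355000 frames

Target frames = source frames × (target rate / source rate) = 355355 × (60000/1001)/(60) = 355355 × 1000/1001 = 355000.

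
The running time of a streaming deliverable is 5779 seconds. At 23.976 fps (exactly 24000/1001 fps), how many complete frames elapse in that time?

Frames = 5779 × 24000/1001 = 138696000/1001 ≈ 138557.4426.
Complete frames: 138557.

138557 frames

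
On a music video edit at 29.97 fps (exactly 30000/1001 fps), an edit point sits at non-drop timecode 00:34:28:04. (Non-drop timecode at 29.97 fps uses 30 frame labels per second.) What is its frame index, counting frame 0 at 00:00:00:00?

frame 62044

Total seconds to the label: (0 × 3600 + 34 × 60 + 28) = 2068.
Frame index = 2068 × 30 + 4 = 62044.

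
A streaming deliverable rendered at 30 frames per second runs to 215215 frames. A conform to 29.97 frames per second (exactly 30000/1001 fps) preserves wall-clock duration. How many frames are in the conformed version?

215000 frames

Target frames = source frames × (target rate / source rate) = 215215 × (30000/1001)/(30) = 215215 × 1000/1001 = 215000.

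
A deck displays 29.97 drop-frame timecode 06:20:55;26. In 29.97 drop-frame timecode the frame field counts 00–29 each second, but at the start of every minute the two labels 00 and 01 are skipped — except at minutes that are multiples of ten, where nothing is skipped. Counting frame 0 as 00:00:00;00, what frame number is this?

As if non-drop at 30 labels/s: (6 × 3600 + 20 × 60 + 55) × 30 + 26 = 685676.
Minute boundaries passed: 380; those not divisible by 10: 380 − 38 = 342; dropped labels = 2 × 342 = 684.
Actual frame index = 685676 − 684 = 684992.

684992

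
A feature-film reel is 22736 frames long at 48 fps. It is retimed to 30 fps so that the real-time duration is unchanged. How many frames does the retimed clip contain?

Target frames = source frames × (target rate / source rate) = 22736 × (30)/(48) = 22736 × 5/8 = 14210.

14210 frames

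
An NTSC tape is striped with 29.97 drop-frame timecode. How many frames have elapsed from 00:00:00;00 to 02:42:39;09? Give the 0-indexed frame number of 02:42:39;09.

Complete 10-minute blocks: 16, each 17982 frames → 287712.
Remaining 2 whole minutes in the current block: 1800 + 1 × 1798 = 3598 frames.
Within the current minute: 39 × 30 + 9 − 2 = 1177 (labels ;00/;01 skipped at this minute). Total = 287712 + 3598 + 1177 = 292487.

292487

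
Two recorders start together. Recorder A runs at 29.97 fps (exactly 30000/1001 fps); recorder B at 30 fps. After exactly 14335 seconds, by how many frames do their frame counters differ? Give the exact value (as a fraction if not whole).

430050/1001 frames

A emits 30000/1001 × 14335 = 430050000/1001 frames; B emits 30 × 14335 = 430050.
Difference = 430050/1001 frames (≈ 429.6204); B is ahead of A.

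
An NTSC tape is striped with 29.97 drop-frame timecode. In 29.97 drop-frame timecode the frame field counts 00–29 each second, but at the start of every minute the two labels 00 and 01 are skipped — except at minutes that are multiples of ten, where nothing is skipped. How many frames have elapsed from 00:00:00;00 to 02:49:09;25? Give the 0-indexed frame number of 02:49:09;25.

304189

Complete 10-minute blocks: 16, each 17982 frames → 287712.
Remaining 9 whole minutes in the current block: 1800 + 8 × 1798 = 16184 frames.
Within the current minute: 9 × 30 + 25 − 2 = 293 (labels ;00/;01 skipped at this minute). Total = 287712 + 16184 + 293 = 304189.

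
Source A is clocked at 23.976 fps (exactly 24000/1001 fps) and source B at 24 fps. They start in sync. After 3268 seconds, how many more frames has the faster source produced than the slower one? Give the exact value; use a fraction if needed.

A emits 24000/1001 × 3268 = 78432000/1001 frames; B emits 24 × 3268 = 78432.
Difference = 78432/1001 frames (≈ 78.3536); B is ahead of A.

78432/1001 frames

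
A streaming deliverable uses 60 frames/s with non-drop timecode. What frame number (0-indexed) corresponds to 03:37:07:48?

781668

Total seconds to the label: (3 × 3600 + 37 × 60 + 7) = 13027.
Frame index = 13027 × 60 + 48 = 781668.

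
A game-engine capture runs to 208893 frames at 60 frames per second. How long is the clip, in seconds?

3481.55 seconds

Running time = 208893 / (60) = 3481.55 s.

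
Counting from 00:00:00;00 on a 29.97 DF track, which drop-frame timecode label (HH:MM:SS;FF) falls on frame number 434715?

04:01:44;29

Ten DF minutes hold 17982 frames, so frame 434715 lies in block 24 (frames 431568–449549) with 3147 frames into that block.
The block's first minute is 1800 frames and the rest 1798 each; 3147 frames reaches minute 1, so 24 × 18 + 1 × 2 = 434 labels have been skipped so far.
Adding those back, label number 434715 + 434 = 435149 at 30 labels/s is 14504 s + 29 f = 4 h 1 min 44 s frame 29, i.e. 04:01:44;29.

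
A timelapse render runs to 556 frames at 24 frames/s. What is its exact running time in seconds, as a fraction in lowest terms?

139/6 seconds

Running time = 556 ÷ (24) = 556 × 1/24 = 139/6 s.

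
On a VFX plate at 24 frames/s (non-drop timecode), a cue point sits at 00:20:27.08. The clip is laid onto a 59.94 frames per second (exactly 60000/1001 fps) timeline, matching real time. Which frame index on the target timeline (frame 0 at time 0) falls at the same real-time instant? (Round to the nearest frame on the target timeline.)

Source frame index: (0×3600 + 20×60 + 27) × 24 + 8 = 29456.
Real time: 29456 / (24) = 3682/3 s.
Target frame: (3682/3) × (60000/1001) = 10520000/143 ≈ 73566.434 → 73566.

frame 73566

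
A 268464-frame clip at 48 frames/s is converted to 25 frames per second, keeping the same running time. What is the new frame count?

139825 frames

Target frames = source frames × (target rate / source rate) = 268464 × (25)/(48) = 268464 × 25/48 = 139825.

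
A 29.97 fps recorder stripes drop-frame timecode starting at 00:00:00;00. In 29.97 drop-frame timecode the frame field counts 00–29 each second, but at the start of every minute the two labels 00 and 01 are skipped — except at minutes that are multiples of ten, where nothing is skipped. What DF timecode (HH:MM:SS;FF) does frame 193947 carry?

Each 10-minute DF block holds 10 × 60 × 30 − 9 × 2 = 17982 frames. 193947 ÷ 17982 → 10 full blocks, remainder 14127.
Within the partial block the first minute is 1800 frames and each further minute 1798, so 7 further minute boundaries passed. Total skipped labels = 18 × 10 + 2 × 7 = 194.
Non-drop label index = 193947 + 194 = 194141; at 30 labels/s that is 01:47:51:11, i.e. DF 01:47:51;11.

01:47:51;11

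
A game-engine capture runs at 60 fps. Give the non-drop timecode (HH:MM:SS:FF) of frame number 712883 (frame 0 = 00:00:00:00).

712883 ÷ 60 = 11881 full seconds, remainder 23 frames.
11881 s = 3 h 18 min 1 s.
Timecode: 03:18:01:23.

03:18:01:23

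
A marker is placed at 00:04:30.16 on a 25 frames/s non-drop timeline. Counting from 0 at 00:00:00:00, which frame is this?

Total seconds to the label: (0 × 3600 + 4 × 60 + 30) = 270.
Frame index = 270 × 25 + 16 = 6766.

frame 6766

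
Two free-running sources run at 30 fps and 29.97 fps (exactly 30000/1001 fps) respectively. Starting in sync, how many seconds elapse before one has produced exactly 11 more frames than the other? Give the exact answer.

11011/30 seconds

The gap grows by |30000/1001 − 30| = 30/1001 frames per second.
Time for a 11-frame gap: 11 ÷ (30/1001) = 11011/30 s.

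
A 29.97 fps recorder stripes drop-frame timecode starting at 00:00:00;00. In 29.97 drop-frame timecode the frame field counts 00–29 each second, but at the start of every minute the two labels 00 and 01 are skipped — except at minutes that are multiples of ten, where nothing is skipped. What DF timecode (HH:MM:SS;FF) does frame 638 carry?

Each 10-minute DF block holds 10 × 60 × 30 − 9 × 2 = 17982 frames. 638 ÷ 17982 → 0 full blocks, remainder 638.
Within the partial block the first minute is 1800 frames and each further minute 1798, so 0 further minute boundaries passed. Total skipped labels = 18 × 0 + 2 × 0 = 0.
Non-drop label index = 638 + 0 = 638; at 30 labels/s that is 00:00:21:08, i.e. DF 00:00:21;08.

00:00:21;08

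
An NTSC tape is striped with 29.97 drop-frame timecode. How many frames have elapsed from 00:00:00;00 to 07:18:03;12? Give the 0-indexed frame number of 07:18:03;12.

As if non-drop at 30 labels/s: (7 × 3600 + 18 × 60 + 3) × 30 + 12 = 788502.
Minute boundaries passed: 438; those not divisible by 10: 438 − 43 = 395; dropped labels = 2 × 395 = 790.
Actual frame index = 788502 − 790 = 787712.

787712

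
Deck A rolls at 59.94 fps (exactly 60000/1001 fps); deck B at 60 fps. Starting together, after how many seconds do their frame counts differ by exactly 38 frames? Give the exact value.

The gap grows by |60 − 60000/1001| = 60/1001 frames per second.
Time for a 38-frame gap: 38 ÷ (60/1001) = 19019/30 s.

19019/30 seconds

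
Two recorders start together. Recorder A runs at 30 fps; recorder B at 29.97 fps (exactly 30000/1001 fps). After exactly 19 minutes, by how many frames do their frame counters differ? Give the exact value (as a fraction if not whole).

34200/1001 frames

19 min = 1140 s.
A emits 30 × 1140 = 34200 frames; B emits 30000/1001 × 1140 = 34200000/1001.
Difference = 34200/1001 frames (≈ 34.1658); B is behind A.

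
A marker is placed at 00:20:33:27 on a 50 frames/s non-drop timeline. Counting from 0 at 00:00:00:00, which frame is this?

Total seconds to the label: (0 × 3600 + 20 × 60 + 33) = 1233.
Frame index = 1233 × 50 + 27 = 61677.

frame 61677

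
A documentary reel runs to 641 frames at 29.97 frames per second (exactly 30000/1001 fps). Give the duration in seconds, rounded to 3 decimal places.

Running time = 641 × 1001/30000 = 641641/30000 s ≈ 21.388 s.

21.388 seconds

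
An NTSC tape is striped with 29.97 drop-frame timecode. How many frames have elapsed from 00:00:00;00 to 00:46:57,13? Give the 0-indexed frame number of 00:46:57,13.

84439

Complete 10-minute blocks: 4, each 17982 frames → 71928.
Remaining 6 whole minutes in the current block: 1800 + 5 × 1798 = 10790 frames.
Within the current minute: 57 × 30 + 13 − 2 = 1721 (labels ;00/;01 skipped at this minute). Total = 71928 + 10790 + 1721 = 84439.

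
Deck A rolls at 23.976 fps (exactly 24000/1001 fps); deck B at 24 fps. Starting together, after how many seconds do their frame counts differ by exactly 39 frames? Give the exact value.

1626.625 seconds

The gap grows by |24 − 24000/1001| = 24/1001 frames per second.
Time for a 39-frame gap: 39 ÷ (24/1001) = 1626.625 s.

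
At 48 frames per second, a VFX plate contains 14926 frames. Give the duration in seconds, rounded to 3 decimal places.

Running time = 14926 × 1/48 = 7463/24 s ≈ 310.958 s.

310.958 seconds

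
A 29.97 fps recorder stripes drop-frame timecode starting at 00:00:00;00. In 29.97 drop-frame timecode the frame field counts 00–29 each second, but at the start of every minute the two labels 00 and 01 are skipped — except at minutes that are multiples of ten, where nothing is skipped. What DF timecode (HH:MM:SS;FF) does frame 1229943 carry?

11:23:59;03

Ten DF minutes hold 17982 frames, so frame 1229943 lies in block 68 (frames 1222776–1240757) with 7167 frames into that block.
The block's first minute is 1800 frames and the rest 1798 each; 7167 frames reaches minute 3, so 68 × 18 + 3 × 2 = 1230 labels have been skipped so far.
Adding those back, label number 1229943 + 1230 = 1231173 at 30 labels/s is 41039 s + 3 f = 11 h 23 min 59 s frame 3, i.e. 11:23:59;03.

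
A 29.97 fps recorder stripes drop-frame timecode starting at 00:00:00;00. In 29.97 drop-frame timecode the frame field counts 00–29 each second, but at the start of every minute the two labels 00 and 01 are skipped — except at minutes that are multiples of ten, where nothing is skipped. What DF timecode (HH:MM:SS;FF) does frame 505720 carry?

Ten DF minutes hold 17982 frames, so frame 505720 lies in block 28 (frames 503496–521477) with 2224 frames into that block.
The block's first minute is 1800 frames and the rest 1798 each; 2224 frames reaches minute 1, so 28 × 18 + 1 × 2 = 506 labels have been skipped so far.
Adding those back, label number 505720 + 506 = 506226 at 30 labels/s is 16874 s + 6 f = 4 h 41 min 14 s frame 6, i.e. 04:41:14;06.

04:41:14;06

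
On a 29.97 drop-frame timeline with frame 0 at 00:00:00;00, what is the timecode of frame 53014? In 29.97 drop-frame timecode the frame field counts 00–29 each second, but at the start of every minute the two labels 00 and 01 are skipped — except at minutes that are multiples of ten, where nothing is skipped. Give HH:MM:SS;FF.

00:29:28;28

Ten DF minutes hold 17982 frames, so frame 53014 lies in block 2 (frames 35964–53945) with 17050 frames into that block.
The block's first minute is 1800 frames and the rest 1798 each; 17050 frames reaches minute 9, so 2 × 18 + 9 × 2 = 54 labels have been skipped so far.
Adding those back, label number 53014 + 54 = 53068 at 30 labels/s is 1768 s + 28 f = 0 h 29 min 28 s frame 28, i.e. 00:29:28;28.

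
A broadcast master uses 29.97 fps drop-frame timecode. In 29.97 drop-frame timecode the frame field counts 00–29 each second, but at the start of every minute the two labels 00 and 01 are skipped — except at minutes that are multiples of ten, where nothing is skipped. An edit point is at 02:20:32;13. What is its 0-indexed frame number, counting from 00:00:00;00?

As if non-drop at 30 labels/s: (2 × 3600 + 20 × 60 + 32) × 30 + 13 = 252973.
Minute boundaries passed: 140; those not divisible by 10: 140 − 14 = 126; dropped labels = 2 × 126 = 252.
Actual frame index = 252973 − 252 = 252721.

252721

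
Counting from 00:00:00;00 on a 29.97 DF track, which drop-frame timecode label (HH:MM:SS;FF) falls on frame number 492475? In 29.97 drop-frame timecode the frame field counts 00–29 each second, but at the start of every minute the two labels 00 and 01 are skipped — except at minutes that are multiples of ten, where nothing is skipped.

04:33:52;07

Ten DF minutes hold 17982 frames, so frame 492475 lies in block 27 (frames 485514–503495) with 6961 frames into that block.
The block's first minute is 1800 frames and the rest 1798 each; 6961 frames reaches minute 3, so 27 × 18 + 3 × 2 = 492 labels have been skipped so far.
Adding those back, label number 492475 + 492 = 492967 at 30 labels/s is 16432 s + 7 f = 4 h 33 min 52 s frame 7, i.e. 04:33:52;07.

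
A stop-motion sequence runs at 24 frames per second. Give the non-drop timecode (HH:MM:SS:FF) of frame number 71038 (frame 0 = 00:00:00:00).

00:49:19:22

71038 ÷ 24 = 2959 full seconds, remainder 22 frames.
2959 s = 0 h 49 min 19 s.
Timecode: 00:49:19:22.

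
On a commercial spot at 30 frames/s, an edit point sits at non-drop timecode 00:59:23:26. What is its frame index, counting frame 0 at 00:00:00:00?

frame 106916

Total seconds to the label: (0 × 3600 + 59 × 60 + 23) = 3563.
Frame index = 3563 × 30 + 26 = 106916.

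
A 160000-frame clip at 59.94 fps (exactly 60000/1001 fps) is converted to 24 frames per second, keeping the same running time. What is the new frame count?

64064 frames

Target frames = source frames × (target rate / source rate) = 160000 × (24)/(60000/1001) = 160000 × 1001/2500 = 64064.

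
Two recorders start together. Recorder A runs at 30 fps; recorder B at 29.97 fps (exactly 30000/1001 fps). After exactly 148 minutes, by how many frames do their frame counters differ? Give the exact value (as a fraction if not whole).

266400/1001 frames

148 min = 8880 s.
A emits 30 × 8880 = 266400 frames; B emits 30000/1001 × 8880 = 266400000/1001.
Difference = 266400/1001 frames (≈ 266.1339); B is behind A.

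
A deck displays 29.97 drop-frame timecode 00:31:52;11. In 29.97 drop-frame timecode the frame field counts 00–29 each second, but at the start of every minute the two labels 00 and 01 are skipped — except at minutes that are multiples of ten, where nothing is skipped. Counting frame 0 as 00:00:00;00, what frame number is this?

As if non-drop at 30 labels/s: (0 × 3600 + 31 × 60 + 52) × 30 + 11 = 57371.
Minute boundaries passed: 31; those not divisible by 10: 31 − 3 = 28; dropped labels = 2 × 28 = 56.
Actual frame index = 57371 − 56 = 57315.

57315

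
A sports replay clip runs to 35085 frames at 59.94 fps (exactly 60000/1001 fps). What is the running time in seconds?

Running time = 35085 / (60000/1001) = 585.33475 s.

585.33475 seconds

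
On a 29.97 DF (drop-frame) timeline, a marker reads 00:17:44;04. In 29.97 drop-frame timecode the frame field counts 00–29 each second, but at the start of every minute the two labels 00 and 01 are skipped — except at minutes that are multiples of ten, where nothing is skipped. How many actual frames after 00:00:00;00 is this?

Complete 10-minute blocks: 1, each 17982 frames → 17982.
Remaining 7 whole minutes in the current block: 1800 + 6 × 1798 = 12588 frames.
Within the current minute: 44 × 30 + 4 − 2 = 1322 (labels ;00/;01 skipped at this minute). Total = 17982 + 12588 + 1322 = 31892.

31892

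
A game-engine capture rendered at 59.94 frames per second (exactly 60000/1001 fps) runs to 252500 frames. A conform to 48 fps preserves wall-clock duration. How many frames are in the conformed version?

202202 frames

Target frames = source frames × (target rate / source rate) = 252500 × (48)/(60000/1001) = 252500 × 1001/1250 = 202202.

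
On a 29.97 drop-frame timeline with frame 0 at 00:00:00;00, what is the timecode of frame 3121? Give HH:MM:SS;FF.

Each 10-minute DF block holds 10 × 60 × 30 − 9 × 2 = 17982 frames. 3121 ÷ 17982 → 0 full blocks, remainder 3121.
Within the partial block the first minute is 1800 frames and each further minute 1798, so 1 further minute boundary passed. Total skipped labels = 18 × 0 + 2 × 1 = 2.
Non-drop label index = 3121 + 2 = 3123; at 30 labels/s that is 00:01:44:03, i.e. DF 00:01:44;03.

00:01:44;03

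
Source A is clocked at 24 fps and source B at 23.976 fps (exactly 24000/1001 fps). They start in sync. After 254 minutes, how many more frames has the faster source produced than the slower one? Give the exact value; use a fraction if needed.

254 min = 15240 s.
A emits 24 × 15240 = 365760 frames; B emits 24000/1001 × 15240 = 365760000/1001.
Difference = 365760/1001 frames (≈ 365.3946); B is behind A.

365760/1001 frames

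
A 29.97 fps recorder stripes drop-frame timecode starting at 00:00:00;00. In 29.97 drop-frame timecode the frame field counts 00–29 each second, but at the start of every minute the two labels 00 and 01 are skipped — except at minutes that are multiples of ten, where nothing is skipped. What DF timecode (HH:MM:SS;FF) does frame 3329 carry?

00:01:51;01

Ten DF minutes hold 17982 frames, so frame 3329 lies in block 0 (frames 0–17981) with 3329 frames into that block.
The block's first minute is 1800 frames and the rest 1798 each; 3329 frames reaches minute 1, so 0 × 18 + 1 × 2 = 2 labels have been skipped so far.
Adding those back, label number 3329 + 2 = 3331 at 30 labels/s is 111 s + 1 f = 0 h 1 min 51 s frame 1, i.e. 00:01:51;01.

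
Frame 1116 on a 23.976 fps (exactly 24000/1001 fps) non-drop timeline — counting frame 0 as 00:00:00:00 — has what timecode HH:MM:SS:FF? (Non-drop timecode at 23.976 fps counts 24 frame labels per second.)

00:00:46:12

1116 ÷ 24 = 46 full seconds, remainder 12 frames.
46 s = 0 h 0 min 46 s.
Timecode: 00:00:46:12.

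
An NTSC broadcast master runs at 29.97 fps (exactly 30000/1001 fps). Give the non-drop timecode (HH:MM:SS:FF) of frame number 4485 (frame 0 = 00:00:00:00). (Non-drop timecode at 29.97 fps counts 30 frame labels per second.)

00:02:29:15

4485 ÷ 30 = 149 full seconds, remainder 15 frames.
149 s = 0 h 2 min 29 s.
Timecode: 00:02:29:15.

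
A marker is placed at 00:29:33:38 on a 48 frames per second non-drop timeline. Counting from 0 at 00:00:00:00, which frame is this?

Total seconds to the label: (0 × 3600 + 29 × 60 + 33) = 1773.
Frame index = 1773 × 48 + 38 = 85142.

85142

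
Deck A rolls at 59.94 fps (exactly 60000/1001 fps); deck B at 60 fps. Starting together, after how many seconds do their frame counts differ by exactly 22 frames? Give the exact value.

11011/30 seconds

The gap grows by |60 − 60000/1001| = 60/1001 frames per second.
Time for a 22-frame gap: 22 ÷ (60/1001) = 11011/30 s.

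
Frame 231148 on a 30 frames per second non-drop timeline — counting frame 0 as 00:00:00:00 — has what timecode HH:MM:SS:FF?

231148 ÷ 30 = 7704 full seconds, remainder 28 frames.
7704 s = 2 h 8 min 24 s.
Timecode: 02:08:24:28.

02:08:24:28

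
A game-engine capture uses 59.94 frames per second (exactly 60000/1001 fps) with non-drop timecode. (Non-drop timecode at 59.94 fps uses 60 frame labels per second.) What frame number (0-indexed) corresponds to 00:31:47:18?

frame 114438

Total seconds to the label: (0 × 3600 + 31 × 60 + 47) = 1907.
Frame index = 1907 × 60 + 18 = 114438.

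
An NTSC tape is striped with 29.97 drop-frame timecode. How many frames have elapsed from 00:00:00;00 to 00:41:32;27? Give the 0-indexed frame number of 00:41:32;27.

As if non-drop at 30 labels/s: (0 × 3600 + 41 × 60 + 32) × 30 + 27 = 74787.
Minute boundaries passed: 41; those not divisible by 10: 41 − 4 = 37; dropped labels = 2 × 37 = 74.
Actual frame index = 74787 − 74 = 74713.

74713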